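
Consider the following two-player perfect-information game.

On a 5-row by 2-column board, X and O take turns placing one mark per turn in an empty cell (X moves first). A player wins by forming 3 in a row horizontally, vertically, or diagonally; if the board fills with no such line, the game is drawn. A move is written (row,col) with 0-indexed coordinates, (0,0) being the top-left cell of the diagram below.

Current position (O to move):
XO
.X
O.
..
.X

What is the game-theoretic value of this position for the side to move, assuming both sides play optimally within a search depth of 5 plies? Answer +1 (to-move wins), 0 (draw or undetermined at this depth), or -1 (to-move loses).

value(XO/.X/O./../.X, O) = +1

p1 O@[XO/.X/O./../.X]: (1,0)[XO/OX/O./../.X]+0 (2,1)[XO/.X/OO/../.X]+0 (3,0)[XO/.X/O./O./.X]+1* (3,1)[XO/.X/O./.O/.X]+0 (4,0)[XO/.X/O./../OX]+0
p2 X@[XO/.X/O./O./.X]: (1,0)[XO/XX/O./O./.X]-1* (2,1)[XO/.X/OX/O./.X]-1 (3,1)[XO/.X/O./OX/.X]-1 (4,0)[XO/.X/O./O./XX]-1
p3 O@[XO/XX/O./O./.X]: (2,1)[XO/XX/OO/O./.X]+0 (3,1)[XO/XX/O./OO/.X]+0 (4,0)[XO/XX/O./O./OX]+1*
p4 X@[XO/XX/O./O./OX] terminal -1; root [XO/.X/O./../.X] d5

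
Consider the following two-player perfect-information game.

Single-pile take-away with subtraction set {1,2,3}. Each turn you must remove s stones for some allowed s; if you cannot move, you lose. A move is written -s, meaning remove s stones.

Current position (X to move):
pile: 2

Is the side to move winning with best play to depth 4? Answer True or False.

p1 X@[2]: -1[1]-1 -2[0]+1*
p2 O@[0] terminal -1; root [2] d4

X winning at [2]: True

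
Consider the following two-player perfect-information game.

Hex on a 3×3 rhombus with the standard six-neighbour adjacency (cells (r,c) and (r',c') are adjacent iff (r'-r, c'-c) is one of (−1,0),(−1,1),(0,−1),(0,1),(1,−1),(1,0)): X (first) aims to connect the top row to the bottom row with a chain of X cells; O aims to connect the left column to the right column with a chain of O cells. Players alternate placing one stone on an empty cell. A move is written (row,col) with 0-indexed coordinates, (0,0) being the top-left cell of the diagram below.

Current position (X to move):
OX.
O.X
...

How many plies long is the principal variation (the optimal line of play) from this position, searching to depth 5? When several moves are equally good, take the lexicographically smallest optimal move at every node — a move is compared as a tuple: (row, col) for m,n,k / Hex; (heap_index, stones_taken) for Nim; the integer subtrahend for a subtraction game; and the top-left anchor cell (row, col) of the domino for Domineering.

PV length from [OX./O.X/...]: 5 plies

p1 X@[OX./O.X/...]: (0,2)[OXX/O.X/...]+1* (1,1)[OX./OXX/...]+1 (2,0)[OX./O.X/X..]+1 (2,1)[OX./O.X/.X.]+1 (2,2)[OX./O.X/..X]+1
p2 O@[OXX/O.X/...]: (1,1)[OXX/OOX/...]-1* (2,0)[OXX/O.X/O..]-1 (2,1)[OXX/O.X/.O.]-1 (2,2)[OXX/O.X/..O]-1
p3 X@[OXX/OOX/...]: (2,0)[OXX/OOX/X..]+1* (2,1)[OXX/OOX/.X.]+1 (2,2)[OXX/OOX/..X]+1
p4 O@[OXX/OOX/X..]: (2,1)[OXX/OOX/XO.]-1* (2,2)[OXX/OOX/X.O]-1
p5 X@[OXX/OOX/XO.]: (2,2)[OXX/OOX/XOX]+1*
p6 O@[OXX/OOX/XOX] terminal -1; root [OX./O.X/...] d5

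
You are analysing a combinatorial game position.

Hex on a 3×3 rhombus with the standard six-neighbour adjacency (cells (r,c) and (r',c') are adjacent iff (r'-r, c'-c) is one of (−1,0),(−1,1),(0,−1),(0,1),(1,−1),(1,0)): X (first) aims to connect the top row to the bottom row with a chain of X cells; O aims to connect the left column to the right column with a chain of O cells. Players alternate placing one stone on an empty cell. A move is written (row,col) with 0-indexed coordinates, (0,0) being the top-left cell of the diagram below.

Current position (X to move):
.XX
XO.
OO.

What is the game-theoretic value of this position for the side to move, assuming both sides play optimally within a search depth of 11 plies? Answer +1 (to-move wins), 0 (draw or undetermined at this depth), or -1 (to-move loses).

value(.XX/XO./OO., X) = -1

p1 X@[.XX/XO./OO.]: (0,0)[XXX/XO./OO.]-1* (1,2)[.XX/XOX/OO.]-1 (2,2)[.XX/XO./OOX]-1
p2 O@[XXX/XO./OO.]: (1,2)[XXX/XOO/OO.]+1* (2,2)[XXX/XO./OOO]+1
p3 X@[XXX/XOO/OO.] terminal -1; root [.XX/XO./OO.] d11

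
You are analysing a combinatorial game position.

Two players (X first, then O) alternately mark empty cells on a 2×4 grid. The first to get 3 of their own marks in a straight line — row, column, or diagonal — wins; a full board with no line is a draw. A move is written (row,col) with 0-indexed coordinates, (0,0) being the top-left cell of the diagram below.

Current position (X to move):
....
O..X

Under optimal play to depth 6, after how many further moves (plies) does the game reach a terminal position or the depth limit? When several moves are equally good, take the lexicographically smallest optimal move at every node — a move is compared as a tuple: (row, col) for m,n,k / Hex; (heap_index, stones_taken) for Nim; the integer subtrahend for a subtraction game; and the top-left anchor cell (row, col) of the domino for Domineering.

PV length from [..../O..X]: 6 plies

p1 X@[..../O..X]: (0,0)[X.../O..X]+0* (0,1)[.X../O..X]+0 (0,2)[..X./O..X]+0 (0,3)[...X/O..X]+0 (1,1)[..../OX.X]+0 (1,2)[..../O.XX]+0
p2 O@[X.../O..X]: (0,1)[XO../O..X]+0* (0,2)[X.O./O..X]+0 (0,3)[X..O/O..X]+0 (1,1)[X.../OO.X]+0 (1,2)[X.../O.OX]+0
p3 X@[XO../O..X]: (0,2)[XOX./O..X]+0* (0,3)[XO.X/O..X]+0 (1,1)[XO../OX.X]+0 (1,2)[XO../O.XX]+0
p4 O@[XOX./O..X]: (0,3)[XOXO/O..X]+0* (1,1)[XOX./OO.X]+0 (1,2)[XOX./O.OX]+0
p5 X@[XOXO/O..X]: (1,1)[XOXO/OX.X]+0* (1,2)[XOXO/O.XX]+0
p6 O@[XOXO/OX.X]: (1,2)[XOXO/OXOX]+0*
p7 X@[XOXO/OXOX] terminal +0; root [..../O..X] d6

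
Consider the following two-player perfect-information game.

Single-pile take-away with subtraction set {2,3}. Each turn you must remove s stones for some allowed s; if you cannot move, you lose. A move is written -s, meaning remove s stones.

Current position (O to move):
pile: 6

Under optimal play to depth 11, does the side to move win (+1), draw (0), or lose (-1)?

p1 O@[6]: -2[4]-1* -3[3]-1
p2 X@[4]: -2[2]-1 -3[1]+1*
p3 O@[1] terminal -1; root [6] d11

value(6, O) = -1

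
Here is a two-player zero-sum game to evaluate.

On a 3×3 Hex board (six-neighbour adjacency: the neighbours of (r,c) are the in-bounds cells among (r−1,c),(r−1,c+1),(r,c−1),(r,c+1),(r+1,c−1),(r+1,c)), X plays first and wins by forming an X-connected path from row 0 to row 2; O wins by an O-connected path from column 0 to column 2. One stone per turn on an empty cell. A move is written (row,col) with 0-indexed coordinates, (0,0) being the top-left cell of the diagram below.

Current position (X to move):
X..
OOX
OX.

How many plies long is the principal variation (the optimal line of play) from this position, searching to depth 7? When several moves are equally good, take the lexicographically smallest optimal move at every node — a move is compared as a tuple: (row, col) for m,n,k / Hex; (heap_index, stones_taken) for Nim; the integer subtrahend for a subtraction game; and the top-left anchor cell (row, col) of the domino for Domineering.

ply 1, X at X../OOX/OX. | (0,1)=-1→XX./OOX/OX.; (0,2)=+1→X.X/OOX/OX.*; (2,2)=-1→X../OOX/OXX
ply 2: X.X/OOX/OX. is terminal -1 (O); from X../OOX/OX. depth 7

PV length from [X../OOX/OX.]: 1 ply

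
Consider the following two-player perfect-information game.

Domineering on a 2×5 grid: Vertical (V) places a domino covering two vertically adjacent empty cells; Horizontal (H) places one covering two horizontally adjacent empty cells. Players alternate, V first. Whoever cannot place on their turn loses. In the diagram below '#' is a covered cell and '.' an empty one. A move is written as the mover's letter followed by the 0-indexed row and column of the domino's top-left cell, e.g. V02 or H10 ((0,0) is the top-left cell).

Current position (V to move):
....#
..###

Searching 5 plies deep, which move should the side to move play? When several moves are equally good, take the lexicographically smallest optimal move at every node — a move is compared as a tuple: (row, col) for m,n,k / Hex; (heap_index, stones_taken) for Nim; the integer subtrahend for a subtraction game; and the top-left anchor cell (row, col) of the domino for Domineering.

ply 1, V at ....#/..### | V00=-1→#...#/#.###; V01=+1→.#..#/.####*
ply 2, H at .#..#/.#### | H02=-1→.####/.####*
ply 3, V at .####/.#### | V00=+1→#####/#####*
ply 4: #####/##### is terminal -1 (H); from ....#/..### depth 5

V's best at [....#/..###]: V01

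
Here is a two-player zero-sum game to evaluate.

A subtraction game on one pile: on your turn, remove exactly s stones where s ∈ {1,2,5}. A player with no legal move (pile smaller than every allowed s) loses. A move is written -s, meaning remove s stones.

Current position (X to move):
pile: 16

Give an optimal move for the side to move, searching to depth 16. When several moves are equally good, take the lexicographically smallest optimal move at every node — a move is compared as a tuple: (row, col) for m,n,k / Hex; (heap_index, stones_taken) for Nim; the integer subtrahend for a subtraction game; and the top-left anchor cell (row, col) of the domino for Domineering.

X's best at [16]: -1

[16] X move#1: -1:+1/15*, -2:-1/14, -5:-1/11
[15] O move#2: -1:-1/14*, -2:-1/13, -5:-1/10
[14] X move#3: -1:-1/13, -2:+1/12*, -5:+1/9
[12] O move#4: -1:-1/11*, -2:-1/10, -5:-1/7
[11] X move#5: -1:-1/10, -2:+1/9*, -5:+1/6
[9] O move#6: -1:-1/8*, -2:-1/7, -5:-1/4
[8] X move#7: -1:-1/7, -2:+1/6*, -5:+1/3
[6] O move#8: -1:-1/5*, -2:-1/4, -5:-1/1
[5] X move#9: -1:-1/4, -2:+1/3*, -5:+1/0
[3] O move#10: -1:-1/2*, -2:-1/1
[2] X move#11: -1:-1/1, -2:+1/0*
[0] end (terminal -1, O#12); searched 16 to 16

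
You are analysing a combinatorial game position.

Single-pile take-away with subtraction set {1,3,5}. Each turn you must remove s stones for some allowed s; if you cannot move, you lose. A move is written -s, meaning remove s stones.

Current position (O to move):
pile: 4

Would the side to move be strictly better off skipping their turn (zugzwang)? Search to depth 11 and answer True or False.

zugzwang(4, O) = True

ply 1, O at 4 | -1=-1→3*; -3=-1→1
ply 2, X at 3 | -1=+1→2*; -3=+1→0
ply 3, O at 2 | -1=-1→1*
ply 4, X at 1 | -1=+1→0*
ply 5: 0 is terminal -1 (O); from 4 depth 11
pass branch (X moves first from the same position):
  | ply 1, X at 4 | -1=-1→3*; -3=-1→1
  | ply 2, O at 3 | -1=+1→2*; -3=+1→0
  | ply 3, X at 2 | -1=-1→1*
  | ply 4, O at 1 | -1=+1→0*
  | ply 5: 0 is terminal -1 (X); from 4 depth 11
O moving scores -1; O passing scores +1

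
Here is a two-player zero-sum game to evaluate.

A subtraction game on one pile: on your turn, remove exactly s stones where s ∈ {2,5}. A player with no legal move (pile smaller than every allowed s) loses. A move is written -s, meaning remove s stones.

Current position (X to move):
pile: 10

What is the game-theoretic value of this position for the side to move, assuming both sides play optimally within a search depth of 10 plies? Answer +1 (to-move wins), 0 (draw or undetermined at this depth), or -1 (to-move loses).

value(10, X) = +1

ply 1, X at 10 | -2=+1→8*; -5=-1→5
ply 2, O at 8 | -2=-1→6*; -5=-1→3
ply 3, X at 6 | -2=+1→4*; -5=+1→1
ply 4, O at 4 | -2=-1→2*
ply 5, X at 2 | -2=+1→0*
ply 6: 0 is terminal -1 (O); from 10 depth 10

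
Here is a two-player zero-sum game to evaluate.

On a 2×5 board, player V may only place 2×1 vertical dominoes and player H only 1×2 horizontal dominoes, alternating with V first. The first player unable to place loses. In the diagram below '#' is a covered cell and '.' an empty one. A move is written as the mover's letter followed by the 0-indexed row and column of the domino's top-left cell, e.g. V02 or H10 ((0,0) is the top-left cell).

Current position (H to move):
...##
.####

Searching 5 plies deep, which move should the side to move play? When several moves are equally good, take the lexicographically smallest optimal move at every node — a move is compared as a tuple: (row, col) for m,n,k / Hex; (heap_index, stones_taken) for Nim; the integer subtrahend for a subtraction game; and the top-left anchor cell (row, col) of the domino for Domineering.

H's best at [...##/.####]: H00

p1 H@[...##/.####]: H00[##.##/.####]+1* H01[.####/.####]-1
p2 V@[##.##/.####] terminal -1; root [...##/.####] d5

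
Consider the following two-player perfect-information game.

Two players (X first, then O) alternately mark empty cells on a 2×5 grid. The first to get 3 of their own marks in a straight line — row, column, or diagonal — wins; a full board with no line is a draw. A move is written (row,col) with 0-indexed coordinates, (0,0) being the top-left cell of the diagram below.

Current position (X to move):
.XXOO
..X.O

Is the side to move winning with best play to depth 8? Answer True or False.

[.XXOO/..X.O] X move#1: (0,0):+1/XXXOO/..X.O*, (1,0):+1/.XXOO/X.X.O, (1,1):+1/.XXOO/.XX.O, (1,3):+1/.XXOO/..XXO
[XXXOO/..X.O] end (terminal -1, O#2); searched .XXOO/..X.O to 8

X winning at [.XXOO/..X.O]: True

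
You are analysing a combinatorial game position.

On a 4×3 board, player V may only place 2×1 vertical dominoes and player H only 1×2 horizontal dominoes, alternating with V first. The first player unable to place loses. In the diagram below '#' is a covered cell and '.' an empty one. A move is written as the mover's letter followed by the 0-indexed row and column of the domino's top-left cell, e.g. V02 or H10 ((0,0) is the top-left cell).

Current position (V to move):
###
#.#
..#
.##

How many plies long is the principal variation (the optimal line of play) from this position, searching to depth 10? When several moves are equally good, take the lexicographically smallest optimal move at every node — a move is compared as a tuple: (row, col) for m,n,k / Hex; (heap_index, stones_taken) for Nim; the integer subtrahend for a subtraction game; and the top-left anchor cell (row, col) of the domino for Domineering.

p1 V@[###/#.#/..#/.##]: V11[###/###/.##/.##]+1* V20[###/#.#/#.#/###]+1
p2 H@[###/###/.##/.##] terminal -1; root [###/#.#/..#/.##] d10

PV length from [###/#.#/..#/.##]: 1 ply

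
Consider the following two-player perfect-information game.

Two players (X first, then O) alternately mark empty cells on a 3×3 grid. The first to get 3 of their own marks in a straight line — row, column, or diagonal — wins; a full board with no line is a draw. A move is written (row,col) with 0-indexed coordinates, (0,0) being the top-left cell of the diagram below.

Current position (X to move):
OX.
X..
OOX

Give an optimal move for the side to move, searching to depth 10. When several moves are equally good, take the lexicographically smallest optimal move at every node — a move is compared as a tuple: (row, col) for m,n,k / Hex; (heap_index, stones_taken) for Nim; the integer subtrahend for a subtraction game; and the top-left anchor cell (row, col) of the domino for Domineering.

p1 X@[OX./X../OOX]: (0,2)[OXX/X../OOX]+0 (1,1)[OX./XX./OOX]+0 (1,2)[OX./X.X/OOX]+1*
p2 O@[OX./X.X/OOX]: (0,2)[OXO/X.X/OOX]-1* (1,1)[OX./XOX/OOX]-1
p3 X@[OXO/X.X/OOX]: (1,1)[OXO/XXX/OOX]+1*
p4 O@[OXO/XXX/OOX] terminal -1; root [OX./X../OOX] d10

X's best at [OX./X../OOX]: (1,2)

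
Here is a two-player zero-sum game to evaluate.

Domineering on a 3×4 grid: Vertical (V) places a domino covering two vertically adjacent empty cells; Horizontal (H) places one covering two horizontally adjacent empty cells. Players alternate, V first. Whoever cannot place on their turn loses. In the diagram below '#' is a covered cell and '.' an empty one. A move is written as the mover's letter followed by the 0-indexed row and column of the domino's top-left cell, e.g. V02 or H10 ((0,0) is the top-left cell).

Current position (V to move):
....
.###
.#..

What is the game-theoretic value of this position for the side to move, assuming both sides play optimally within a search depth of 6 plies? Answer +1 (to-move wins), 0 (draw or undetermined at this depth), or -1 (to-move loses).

p1 V@[..../.###/.#..]: V00[#.../####/.#..]-1* V10[..../####/##..]-1
p2 H@[#.../####/.#..]: H01[###./####/.#..]+1* H02[#.##/####/.#..]+1 H22[#.../####/.###]+1
p3 V@[###./####/.#..] terminal -1; root [..../.###/.#..] d6

value(..../.###/.#.., V) = -1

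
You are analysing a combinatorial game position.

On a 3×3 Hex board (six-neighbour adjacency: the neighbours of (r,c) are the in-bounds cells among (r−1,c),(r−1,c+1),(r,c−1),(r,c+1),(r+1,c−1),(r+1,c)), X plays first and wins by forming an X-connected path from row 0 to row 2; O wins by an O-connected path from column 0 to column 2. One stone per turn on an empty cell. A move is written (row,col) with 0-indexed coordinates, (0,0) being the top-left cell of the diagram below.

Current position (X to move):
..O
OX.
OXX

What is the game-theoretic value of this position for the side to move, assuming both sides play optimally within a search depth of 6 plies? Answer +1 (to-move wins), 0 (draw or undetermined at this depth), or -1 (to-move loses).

p1 X@[..O/OX./OXX]: (0,0)[X.O/OX./OXX]-1 (0,1)[.XO/OX./OXX]+1* (1,2)[..O/OXX/OXX]-1
p2 O@[.XO/OX./OXX] terminal -1; root [..O/OX./OXX] d6

value(..O/OX./OXX, X) = +1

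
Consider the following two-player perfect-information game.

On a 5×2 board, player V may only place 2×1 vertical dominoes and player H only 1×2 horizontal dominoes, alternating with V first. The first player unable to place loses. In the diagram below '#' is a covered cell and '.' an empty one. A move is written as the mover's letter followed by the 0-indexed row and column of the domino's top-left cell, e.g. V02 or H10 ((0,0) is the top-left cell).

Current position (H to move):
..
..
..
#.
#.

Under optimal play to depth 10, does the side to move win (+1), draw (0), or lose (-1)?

p1 H@[../../../#./#.]: H00[##/../../#./#.]-1 H10[../##/../#./#.]+1* H20[../../##/#./#.]-1
p2 V@[../##/../#./#.]: V21[../##/.#/##/#.]-1* V31[../##/../##/##]-1
p3 H@[../##/.#/##/#.]: H00[##/##/.#/##/#.]+1*
p4 V@[##/##/.#/##/#.] terminal -1; root [../../../#./#.] d10

value(../../../#./#., H) = +1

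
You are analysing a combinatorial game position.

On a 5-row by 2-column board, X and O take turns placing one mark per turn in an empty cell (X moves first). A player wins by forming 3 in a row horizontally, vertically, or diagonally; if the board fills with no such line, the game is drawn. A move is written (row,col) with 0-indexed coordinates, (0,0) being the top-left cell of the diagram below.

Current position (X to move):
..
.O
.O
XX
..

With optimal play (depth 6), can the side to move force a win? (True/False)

ply 1, X at ../.O/.O/XX/.. | (0,0)=-1→X./.O/.O/XX/..; (0,1)=+0→.X/.O/.O/XX/..*; (1,0)=-1→../XO/.O/XX/..; (2,0)=-1→../.O/XO/XX/..; (4,0)=-1→../.O/.O/XX/X.; (4,1)=-1→../.O/.O/XX/.X
ply 2, O at .X/.O/.O/XX/.. | (0,0)=-1→OX/.O/.O/XX/..; (1,0)=+0→.X/OO/.O/XX/..*; (2,0)=+0→.X/.O/OO/XX/..; (4,0)=+0→.X/.O/.O/XX/O.; (4,1)=-1→.X/.O/.O/XX/.O
ply 3, X at .X/OO/.O/XX/.. | (0,0)=+0→XX/OO/.O/XX/..*; (2,0)=+0→.X/OO/XO/XX/..; (4,0)=+0→.X/OO/.O/XX/X.; (4,1)=+0→.X/OO/.O/XX/.X
ply 4, O at XX/OO/.O/XX/.. | (2,0)=+0→XX/OO/OO/XX/..*; (4,0)=+0→XX/OO/.O/XX/O.; (4,1)=+0→XX/OO/.O/XX/.O
ply 5, X at XX/OO/OO/XX/.. | (4,0)=+0→XX/OO/OO/XX/X.*; (4,1)=+0→XX/OO/OO/XX/.X
ply 6, O at XX/OO/OO/XX/X. | (4,1)=+0→XX/OO/OO/XX/XO*
ply 7: XX/OO/OO/XX/XO is terminal +0 (X); from ../.O/.O/XX/.. depth 6

X winning at [../.O/.O/XX/..]: False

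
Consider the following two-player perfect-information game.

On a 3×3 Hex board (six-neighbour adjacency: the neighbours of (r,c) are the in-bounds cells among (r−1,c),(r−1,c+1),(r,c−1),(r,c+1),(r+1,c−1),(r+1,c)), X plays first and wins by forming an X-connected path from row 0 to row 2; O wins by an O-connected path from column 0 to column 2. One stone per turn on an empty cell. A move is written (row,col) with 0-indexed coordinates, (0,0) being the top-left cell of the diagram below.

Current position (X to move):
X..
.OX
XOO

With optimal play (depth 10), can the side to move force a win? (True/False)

X winning at [X../.OX/XOO]: True

p1 X@[X../.OX/XOO]: (0,1)[XX./.OX/XOO]-1 (0,2)[X.X/.OX/XOO]-1 (1,0)[X../XOX/XOO]+1*
p2 O@[X../XOX/XOO] terminal -1; root [X../.OX/XOO] d10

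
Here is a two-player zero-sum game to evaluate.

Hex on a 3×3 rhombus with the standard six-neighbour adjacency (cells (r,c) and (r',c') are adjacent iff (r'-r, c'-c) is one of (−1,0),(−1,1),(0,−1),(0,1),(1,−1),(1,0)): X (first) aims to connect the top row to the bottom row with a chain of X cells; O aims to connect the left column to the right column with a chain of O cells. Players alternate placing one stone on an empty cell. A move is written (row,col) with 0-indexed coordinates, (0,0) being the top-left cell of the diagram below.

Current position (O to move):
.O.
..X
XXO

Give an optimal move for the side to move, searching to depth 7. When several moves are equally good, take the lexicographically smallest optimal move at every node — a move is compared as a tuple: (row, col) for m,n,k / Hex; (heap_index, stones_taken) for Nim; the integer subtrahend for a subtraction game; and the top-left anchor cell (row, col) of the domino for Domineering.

O's best at [.O./..X/XXO]: (0,2)

p1 O@[.O./..X/XXO]: (0,0)[OO./..X/XXO]-1 (0,2)[.OO/..X/XXO]+1* (1,0)[.O./O.X/XXO]-1 (1,1)[.O./.OX/XXO]-1
p2 X@[.OO/..X/XXO]: (0,0)[XOO/..X/XXO]-1* (1,0)[.OO/X.X/XXO]-1 (1,1)[.OO/.XX/XXO]-1
p3 O@[XOO/..X/XXO]: (1,0)[XOO/O.X/XXO]+1* (1,1)[XOO/.OX/XXO]-1
p4 X@[XOO/O.X/XXO] terminal -1; root [.O./..X/XXO] d7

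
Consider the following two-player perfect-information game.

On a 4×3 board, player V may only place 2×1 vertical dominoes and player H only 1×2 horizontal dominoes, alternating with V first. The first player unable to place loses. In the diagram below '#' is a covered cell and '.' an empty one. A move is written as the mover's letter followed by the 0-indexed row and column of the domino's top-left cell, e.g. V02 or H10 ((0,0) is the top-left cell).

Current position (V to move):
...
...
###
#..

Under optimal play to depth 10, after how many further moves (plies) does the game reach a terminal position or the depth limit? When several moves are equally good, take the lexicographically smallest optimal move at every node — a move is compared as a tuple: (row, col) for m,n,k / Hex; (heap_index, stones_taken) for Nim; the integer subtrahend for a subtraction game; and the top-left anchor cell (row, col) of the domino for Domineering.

PV length from [.../.../###/#..]: 3 plies

p1 V@[.../.../###/#..]: V00[#../#../###/#..]-1 V01[.#./.#./###/#..]+1* V02[..#/..#/###/#..]-1
p2 H@[.#./.#./###/#..]: H31[.#./.#./###/###]-1*
p3 V@[.#./.#./###/###]: V00[##./##./###/###]+1* V02[.##/.##/###/###]+1
p4 H@[##./##./###/###] terminal -1; root [.../.../###/#..] d10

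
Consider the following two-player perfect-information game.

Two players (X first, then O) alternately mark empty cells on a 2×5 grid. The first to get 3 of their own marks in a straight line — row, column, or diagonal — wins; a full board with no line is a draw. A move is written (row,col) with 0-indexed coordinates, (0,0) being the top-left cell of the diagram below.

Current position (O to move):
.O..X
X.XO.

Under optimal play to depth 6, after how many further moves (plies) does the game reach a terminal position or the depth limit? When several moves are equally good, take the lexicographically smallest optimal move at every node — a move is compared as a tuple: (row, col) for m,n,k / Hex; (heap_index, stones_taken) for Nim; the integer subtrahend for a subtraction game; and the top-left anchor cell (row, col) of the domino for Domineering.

PV length from [.O..X/X.XO.]: 5 plies

ply 1, O at .O..X/X.XO. | (0,0)=-1→OO..X/X.XO.; (0,2)=-1→.OO.X/X.XO.; (0,3)=-1→.O.OX/X.XO.; (1,1)=+0→.O..X/XOXO.*; (1,4)=-1→.O..X/X.XOO
ply 2, X at .O..X/XOXO. | (0,0)=+0→XO..X/XOXO.*; (0,2)=+0→.OX.X/XOXO.; (0,3)=+0→.O.XX/XOXO.; (1,4)=-1→.O..X/XOXOX
ply 3, O at XO..X/XOXO. | (0,2)=+0→XOO.X/XOXO.*; (0,3)=+0→XO.OX/XOXO.; (1,4)=+0→XO..X/XOXOO
ply 4, X at XOO.X/XOXO. | (0,3)=+0→XOOXX/XOXO.*; (1,4)=-1→XOO.X/XOXOX
ply 5, O at XOOXX/XOXO. | (1,4)=+0→XOOXX/XOXOO*
ply 6: XOOXX/XOXOO is terminal +0 (X); from .O..X/X.XO. depth 6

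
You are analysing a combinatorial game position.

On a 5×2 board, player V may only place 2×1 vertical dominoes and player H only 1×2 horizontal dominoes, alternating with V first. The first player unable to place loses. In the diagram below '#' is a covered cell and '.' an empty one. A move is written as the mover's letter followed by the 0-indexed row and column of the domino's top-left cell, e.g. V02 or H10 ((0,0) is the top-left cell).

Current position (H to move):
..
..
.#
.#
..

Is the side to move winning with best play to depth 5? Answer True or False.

ply 1, H at ../../.#/.#/.. | H00=+1→##/../.#/.#/..*; H10=+1→../##/.#/.#/..; H40=-1→../../.#/.#/##
ply 2, V at ##/../.#/.#/.. | V10=-1→##/#./##/.#/..*; V20=-1→##/../##/##/..; V30=-1→##/../.#/##/#.
ply 3, H at ##/#./##/.#/.. | H40=+1→##/#./##/.#/##*
ply 4: ##/#./##/.#/## is terminal -1 (V); from ../../.#/.#/.. depth 5

H winning at [../../.#/.#/..]: True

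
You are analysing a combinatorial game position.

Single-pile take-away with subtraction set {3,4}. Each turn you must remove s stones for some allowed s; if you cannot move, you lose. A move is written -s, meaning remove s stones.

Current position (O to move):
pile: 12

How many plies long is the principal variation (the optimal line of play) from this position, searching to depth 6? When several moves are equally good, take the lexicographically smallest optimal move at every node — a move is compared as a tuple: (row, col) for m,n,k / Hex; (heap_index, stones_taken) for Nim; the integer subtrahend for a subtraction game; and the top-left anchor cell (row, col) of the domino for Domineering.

PV length from [12]: 3 plies

p1 O@[12]: -3[9]+1* -4[8]+1
p2 X@[9]: -3[6]-1* -4[5]-1
p3 O@[6]: -3[3]-1 -4[2]+1*
p4 X@[2] terminal -1; root [12] d6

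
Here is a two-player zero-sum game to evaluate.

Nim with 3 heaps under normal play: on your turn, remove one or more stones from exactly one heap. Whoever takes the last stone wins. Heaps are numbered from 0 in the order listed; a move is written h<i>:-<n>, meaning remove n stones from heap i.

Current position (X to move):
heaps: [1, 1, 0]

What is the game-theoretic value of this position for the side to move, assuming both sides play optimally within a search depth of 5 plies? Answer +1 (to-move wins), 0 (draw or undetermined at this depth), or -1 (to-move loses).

value((1,1,0), X) = -1

p1 X@[(1,1,0)]: h0:-1[(0,1,0)]-1* h1:-1[(1,0,0)]-1
p2 O@[(0,1,0)]: h1:-1[(0,0,0)]+1*
p3 X@[(0,0,0)] terminal -1; root [(1,1,0)] d5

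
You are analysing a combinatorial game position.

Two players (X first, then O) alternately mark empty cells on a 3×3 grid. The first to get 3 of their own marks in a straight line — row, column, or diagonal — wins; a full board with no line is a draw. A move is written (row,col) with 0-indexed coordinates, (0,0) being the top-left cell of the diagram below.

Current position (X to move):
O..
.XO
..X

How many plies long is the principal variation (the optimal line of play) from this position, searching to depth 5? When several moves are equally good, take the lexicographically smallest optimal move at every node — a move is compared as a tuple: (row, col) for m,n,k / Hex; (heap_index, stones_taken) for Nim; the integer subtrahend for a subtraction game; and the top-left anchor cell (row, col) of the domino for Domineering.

PV length from [O../.XO/..X]: 3 plies

[O../.XO/..X] X move#1: (0,1):+0/OX./.XO/..X, (0,2):+0/O.X/.XO/..X, (1,0):+0/O../XXO/..X, (2,0):+1/O../.XO/X.X*, (2,1):+1/O../.XO/.XX
[O../.XO/X.X] O move#2: (0,1):-1/OO./.XO/X.X*, (0,2):-1/O.O/.XO/X.X, (1,0):-1/O../OXO/X.X, (2,1):-1/O../.XO/XOX
[OO./.XO/X.X] X move#3: (0,2):+1/OOX/.XO/X.X*, (1,0):-1/OO./XXO/X.X, (2,1):+1/OO./.XO/XXX
[OOX/.XO/X.X] end (terminal -1, O#4); searched O../.XO/..X to 5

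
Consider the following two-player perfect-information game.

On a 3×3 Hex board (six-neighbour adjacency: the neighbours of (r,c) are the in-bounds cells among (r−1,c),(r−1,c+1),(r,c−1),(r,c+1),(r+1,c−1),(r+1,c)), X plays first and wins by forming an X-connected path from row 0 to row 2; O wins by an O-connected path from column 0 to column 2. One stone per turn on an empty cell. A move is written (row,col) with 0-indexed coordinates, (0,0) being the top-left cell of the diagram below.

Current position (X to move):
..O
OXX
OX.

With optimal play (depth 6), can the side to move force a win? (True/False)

X winning at [..O/OXX/OX.]: True

p1 X@[..O/OXX/OX.]: (0,0)[X.O/OXX/OX.]-1 (0,1)[.XO/OXX/OX.]+1* (2,2)[..O/OXX/OXX]-1
p2 O@[.XO/OXX/OX.] terminal -1; root [..O/OXX/OX.] d6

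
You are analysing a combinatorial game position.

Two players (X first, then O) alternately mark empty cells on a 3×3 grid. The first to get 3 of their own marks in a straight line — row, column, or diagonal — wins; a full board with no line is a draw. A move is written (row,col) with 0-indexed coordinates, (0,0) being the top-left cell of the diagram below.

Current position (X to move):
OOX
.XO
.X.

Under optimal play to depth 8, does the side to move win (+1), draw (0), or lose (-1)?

value(OOX/.XO/.X., X) = +1

ply 1, X at OOX/.XO/.X. | (1,0)=+0→OOX/XXO/.X.; (2,0)=+1→OOX/.XO/XX.*; (2,2)=+0→OOX/.XO/.XX
ply 2: OOX/.XO/XX. is terminal -1 (O); from OOX/.XO/.X. depth 8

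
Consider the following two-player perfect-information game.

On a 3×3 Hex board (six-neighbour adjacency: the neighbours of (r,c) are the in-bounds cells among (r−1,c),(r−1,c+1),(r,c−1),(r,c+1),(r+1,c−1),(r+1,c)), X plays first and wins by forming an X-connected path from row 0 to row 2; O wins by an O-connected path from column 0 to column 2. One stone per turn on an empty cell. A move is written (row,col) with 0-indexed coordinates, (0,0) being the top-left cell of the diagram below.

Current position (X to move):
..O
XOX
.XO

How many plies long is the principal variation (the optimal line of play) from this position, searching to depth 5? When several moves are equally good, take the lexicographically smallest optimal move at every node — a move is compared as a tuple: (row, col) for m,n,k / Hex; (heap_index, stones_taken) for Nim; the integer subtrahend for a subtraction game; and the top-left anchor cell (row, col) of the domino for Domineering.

[..O/XOX/.XO] X move#1: (0,0):-1/X.O/XOX/.XO, (0,1):-1/.XO/XOX/.XO, (2,0):+1/..O/XOX/XXO*
[..O/XOX/XXO] O move#2: (0,0):-1/O.O/XOX/XXO*, (0,1):-1/.OO/XOX/XXO
[O.O/XOX/XXO] X move#3: (0,1):+1/OXO/XOX/XXO*
[OXO/XOX/XXO] end (terminal -1, O#4); searched ..O/XOX/.XO to 5

PV length from [..O/XOX/.XO]: 3 plies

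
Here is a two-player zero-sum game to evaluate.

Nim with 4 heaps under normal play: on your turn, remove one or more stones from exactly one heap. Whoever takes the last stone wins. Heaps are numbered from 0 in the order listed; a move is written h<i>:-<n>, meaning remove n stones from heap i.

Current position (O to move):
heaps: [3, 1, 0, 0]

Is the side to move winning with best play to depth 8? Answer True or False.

[(3,1,0,0)] O move#1: h0:-1:-1/(2,1,0,0), h0:-2:+1/(1,1,0,0)*, h0:-3:-1/(0,1,0,0), h1:-1:-1/(3,0,0,0)
[(1,1,0,0)] X move#2: h0:-1:-1/(0,1,0,0)*, h1:-1:-1/(1,0,0,0)
[(0,1,0,0)] O move#3: h1:-1:+1/(0,0,0,0)*
[(0,0,0,0)] end (terminal -1, X#4); searched (3,1,0,0) to 8

O winning at [(3,1,0,0)]: True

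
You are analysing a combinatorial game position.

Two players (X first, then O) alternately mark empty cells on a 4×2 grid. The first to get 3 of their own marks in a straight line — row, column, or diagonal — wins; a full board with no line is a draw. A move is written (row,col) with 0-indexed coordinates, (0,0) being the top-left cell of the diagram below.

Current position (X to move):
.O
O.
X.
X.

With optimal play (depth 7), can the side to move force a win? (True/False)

X winning at [.O/O./X./X.]: False

p1 X@[.O/O./X./X.]: (0,0)[XO/O./X./X.]+0* (1,1)[.O/OX/X./X.]+0 (2,1)[.O/O./XX/X.]+0 (3,1)[.O/O./X./XX]+0
p2 O@[XO/O./X./X.]: (1,1)[XO/OO/X./X.]+0* (2,1)[XO/O./XO/X.]+0 (3,1)[XO/O./X./XO]+0
p3 X@[XO/OO/X./X.]: (2,1)[XO/OO/XX/X.]+0* (3,1)[XO/OO/X./XX]-1
p4 O@[XO/OO/XX/X.]: (3,1)[XO/OO/XX/XO]+0*
p5 X@[XO/OO/XX/XO] terminal +0; root [.O/O./X./X.] d7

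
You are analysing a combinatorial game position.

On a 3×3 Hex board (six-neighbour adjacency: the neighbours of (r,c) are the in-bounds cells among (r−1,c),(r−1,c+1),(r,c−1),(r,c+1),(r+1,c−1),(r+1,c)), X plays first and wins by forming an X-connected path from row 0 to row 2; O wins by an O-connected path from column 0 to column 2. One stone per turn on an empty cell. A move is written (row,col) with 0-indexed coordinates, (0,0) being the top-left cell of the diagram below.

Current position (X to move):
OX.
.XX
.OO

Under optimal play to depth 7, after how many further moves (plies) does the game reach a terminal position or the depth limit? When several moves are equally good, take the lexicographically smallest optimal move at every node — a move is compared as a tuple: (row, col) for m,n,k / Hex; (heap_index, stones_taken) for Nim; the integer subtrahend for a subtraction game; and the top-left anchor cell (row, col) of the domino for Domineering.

PV length from [OX./.XX/.OO]: 1 ply

p1 X@[OX./.XX/.OO]: (0,2)[OXX/.XX/.OO]-1 (1,0)[OX./XXX/.OO]-1 (2,0)[OX./.XX/XOO]+1*
p2 O@[OX./.XX/XOO] terminal -1; root [OX./.XX/.OO] d7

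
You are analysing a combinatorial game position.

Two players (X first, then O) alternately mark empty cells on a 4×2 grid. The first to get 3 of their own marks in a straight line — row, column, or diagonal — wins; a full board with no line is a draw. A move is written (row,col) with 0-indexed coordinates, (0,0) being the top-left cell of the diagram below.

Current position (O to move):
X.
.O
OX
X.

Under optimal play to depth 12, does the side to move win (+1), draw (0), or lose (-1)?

p1 O@[X./.O/OX/X.]: (0,1)[XO/.O/OX/X.]+0* (1,0)[X./OO/OX/X.]+0 (3,1)[X./.O/OX/XO]+0
p2 X@[XO/.O/OX/X.]: (1,0)[XO/XO/OX/X.]+0* (3,1)[XO/.O/OX/XX]+0
p3 O@[XO/XO/OX/X.]: (3,1)[XO/XO/OX/XO]+0*
p4 X@[XO/XO/OX/XO] terminal +0; root [X./.O/OX/X.] d12

value(X./.O/OX/X., O) = 0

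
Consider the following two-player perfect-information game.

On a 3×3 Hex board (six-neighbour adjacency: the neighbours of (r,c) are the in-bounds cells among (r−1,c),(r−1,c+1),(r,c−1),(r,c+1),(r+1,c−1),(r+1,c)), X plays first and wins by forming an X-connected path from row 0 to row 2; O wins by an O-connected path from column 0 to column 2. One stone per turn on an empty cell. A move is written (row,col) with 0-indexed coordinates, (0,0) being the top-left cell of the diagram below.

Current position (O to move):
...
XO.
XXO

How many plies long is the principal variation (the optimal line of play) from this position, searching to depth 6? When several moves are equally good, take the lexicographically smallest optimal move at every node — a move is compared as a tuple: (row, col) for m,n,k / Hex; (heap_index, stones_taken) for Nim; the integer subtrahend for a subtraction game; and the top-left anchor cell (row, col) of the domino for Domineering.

PV length from [.../XO./XXO]: 2 plies

p1 O@[.../XO./XXO]: (0,0)[O../XO./XXO]-1* (0,1)[.O./XO./XXO]-1 (0,2)[..O/XO./XXO]-1 (1,2)[.../XOO/XXO]-1
p2 X@[O../XO./XXO]: (0,1)[OX./XO./XXO]+1* (0,2)[O.X/XO./XXO]+1 (1,2)[O../XOX/XXO]+1
p3 O@[OX./XO./XXO] terminal -1; root [.../XO./XXO] d6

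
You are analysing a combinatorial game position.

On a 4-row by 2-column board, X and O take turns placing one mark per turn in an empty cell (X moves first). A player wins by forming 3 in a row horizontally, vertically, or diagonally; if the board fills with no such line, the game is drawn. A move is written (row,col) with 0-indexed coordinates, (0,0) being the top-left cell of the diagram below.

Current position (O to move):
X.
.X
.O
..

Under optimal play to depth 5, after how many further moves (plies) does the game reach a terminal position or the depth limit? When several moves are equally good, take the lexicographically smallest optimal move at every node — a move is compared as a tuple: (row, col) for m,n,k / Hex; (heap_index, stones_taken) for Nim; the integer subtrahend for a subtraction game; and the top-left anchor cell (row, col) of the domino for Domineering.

PV length from [X./.X/.O/..]: 5 plies

ply 1, O at X./.X/.O/.. | (0,1)=+0→XO/.X/.O/..*; (1,0)=+0→X./OX/.O/..; (2,0)=+0→X./.X/OO/..; (3,0)=+0→X./.X/.O/O.; (3,1)=+0→X./.X/.O/.O
ply 2, X at XO/.X/.O/.. | (1,0)=+0→XO/XX/.O/..*; (2,0)=+0→XO/.X/XO/..; (3,0)=+0→XO/.X/.O/X.; (3,1)=+0→XO/.X/.O/.X
ply 3, O at XO/XX/.O/.. | (2,0)=+0→XO/XX/OO/..*; (3,0)=-1→XO/XX/.O/O.; (3,1)=-1→XO/XX/.O/.O
ply 4, X at XO/XX/OO/.. | (3,0)=+0→XO/XX/OO/X.*; (3,1)=+0→XO/XX/OO/.X
ply 5, O at XO/XX/OO/X. | (3,1)=+0→XO/XX/OO/XO*
ply 6: XO/XX/OO/XO is terminal +0 (X); from X./.X/.O/.. depth 5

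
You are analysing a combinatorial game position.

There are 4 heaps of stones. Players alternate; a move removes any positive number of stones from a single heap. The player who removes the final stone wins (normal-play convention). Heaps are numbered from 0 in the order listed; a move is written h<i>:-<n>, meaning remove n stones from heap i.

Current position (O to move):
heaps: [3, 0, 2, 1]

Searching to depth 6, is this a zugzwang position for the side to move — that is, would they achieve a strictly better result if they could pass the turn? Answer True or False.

zugzwang((3,0,2,1), O) = True

[(3,0,2,1)] O move#1: h0:-1:-1/(2,0,2,1)*, h0:-2:-1/(1,0,2,1), h0:-3:-1/(0,0,2,1), h2:-1:-1/(3,0,1,1), h2:-2:-1/(3,0,0,1), h3:-1:-1/(3,0,2,0)
[(2,0,2,1)] X move#2: h0:-1:-1/(1,0,2,1), h0:-2:-1/(0,0,2,1), h2:-1:-1/(2,0,1,1), h2:-2:-1/(2,0,0,1), h3:-1:+1/(2,0,2,0)*
[(2,0,2,0)] O move#3: h0:-1:-1/(1,0,2,0)*, h0:-2:-1/(0,0,2,0), h2:-1:-1/(2,0,1,0), h2:-2:-1/(2,0,0,0)
[(1,0,2,0)] X move#4: h0:-1:-1/(0,0,2,0), h2:-1:+1/(1,0,1,0)*, h2:-2:-1/(1,0,0,0)
[(1,0,1,0)] O move#5: h0:-1:-1/(0,0,1,0)*, h2:-1:-1/(1,0,0,0)
[(0,0,1,0)] X move#6: h2:-1:+1/(0,0,0,0)*
[(0,0,0,0)] end (terminal -1, O#7); searched (3,0,2,1) to 6
suppose O passes — search the same position with X to move:
pass> [(3,0,2,1)] X move#1: h0:-1:-1/(2,0,2,1)*, h0:-2:-1/(1,0,2,1), h0:-3:-1/(0,0,2,1), h2:-1:-1/(3,0,1,1), h2:-2:-1/(3,0,0,1), h3:-1:-1/(3,0,2,0)
pass> [(2,0,2,1)] O move#2: h0:-1:-1/(1,0,2,1), h0:-2:-1/(0,0,2,1), h2:-1:-1/(2,0,1,1), h2:-2:-1/(2,0,0,1), h3:-1:+1/(2,0,2,0)*
pass> [(2,0,2,0)] X move#3: h0:-1:-1/(1,0,2,0)*, h0:-2:-1/(0,0,2,0), h2:-1:-1/(2,0,1,0), h2:-2:-1/(2,0,0,0)
pass> [(1,0,2,0)] O move#4: h0:-1:-1/(0,0,2,0), h2:-1:+1/(1,0,1,0)*, h2:-2:-1/(1,0,0,0)
pass> [(1,0,1,0)] X move#5: h0:-1:-1/(0,0,1,0)*, h2:-1:-1/(1,0,0,0)
pass> [(0,0,1,0)] O move#6: h2:-1:+1/(0,0,0,0)*
pass> [(0,0,0,0)] end (terminal -1, X#7); searched (3,0,2,1) to 6
for O: play -1, pass +1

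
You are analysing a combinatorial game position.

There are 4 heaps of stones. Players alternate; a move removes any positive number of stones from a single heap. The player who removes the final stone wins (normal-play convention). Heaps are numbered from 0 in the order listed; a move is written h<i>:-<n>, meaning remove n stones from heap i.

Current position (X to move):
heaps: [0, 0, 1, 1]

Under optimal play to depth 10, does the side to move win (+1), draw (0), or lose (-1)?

ply 1, X at (0,0,1,1) | h2:-1=-1→(0,0,0,1)*; h3:-1=-1→(0,0,1,0)
ply 2, O at (0,0,0,1) | h3:-1=+1→(0,0,0,0)*
ply 3: (0,0,0,0) is terminal -1 (X); from (0,0,1,1) depth 10

value((0,0,1,1), X) = -1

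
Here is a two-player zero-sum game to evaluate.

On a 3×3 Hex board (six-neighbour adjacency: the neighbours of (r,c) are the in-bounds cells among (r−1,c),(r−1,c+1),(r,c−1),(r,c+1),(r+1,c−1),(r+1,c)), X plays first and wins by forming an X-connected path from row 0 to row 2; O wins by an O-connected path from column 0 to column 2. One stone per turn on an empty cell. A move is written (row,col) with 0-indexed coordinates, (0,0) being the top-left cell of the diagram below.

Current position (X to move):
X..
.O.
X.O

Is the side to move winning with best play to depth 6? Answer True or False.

X winning at [X../.O./X.O]: True

ply 1, X at X../.O./X.O | (0,1)=-1→XX./.O./X.O; (0,2)=-1→X.X/.O./X.O; (1,0)=+1→X../XO./X.O*; (1,2)=-1→X../.OX/X.O; (2,1)=-1→X../.O./XXO
ply 2: X../XO./X.O is terminal -1 (O); from X../.O./X.O depth 6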